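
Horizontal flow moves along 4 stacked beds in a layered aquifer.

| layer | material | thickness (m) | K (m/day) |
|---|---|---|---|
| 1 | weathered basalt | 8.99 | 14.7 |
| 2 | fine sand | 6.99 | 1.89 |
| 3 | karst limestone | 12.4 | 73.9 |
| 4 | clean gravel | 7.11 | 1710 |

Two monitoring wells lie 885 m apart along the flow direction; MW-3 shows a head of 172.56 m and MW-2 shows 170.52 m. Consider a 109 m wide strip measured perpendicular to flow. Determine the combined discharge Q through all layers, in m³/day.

3320

Flow is parallel to layering, so each bed carries its own Darcy discharge and the transmissivities add.
Σ(K_i·b_i) = 14.7×8.99 + 1.89×6.99 + 73.9×12.4 + 1710×7.11 = 13220 m²/day.
Hydraulic gradient i = (172.56 − 170.52) / 885 = 2.04 / 885 = 0.002305.
Q = Σ(K_i·b_i) · W · i = 13220 × 109 × 0.002305 = 3322 m³/day.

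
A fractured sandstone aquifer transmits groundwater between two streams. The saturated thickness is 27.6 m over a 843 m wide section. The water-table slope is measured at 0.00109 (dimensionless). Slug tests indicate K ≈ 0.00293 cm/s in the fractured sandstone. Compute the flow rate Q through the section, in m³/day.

Convert K: 0.00293 cm/s × 864 = 2.532 m/day.
Cross-sectional area A = 843 × 27.6 = 23267 m².
Hydraulic gradient i = 0.00109.
Darcy's law: Q = K · A · i = 2.532 × 23267 × 0.001090 = 64.20 m³/day.

64.2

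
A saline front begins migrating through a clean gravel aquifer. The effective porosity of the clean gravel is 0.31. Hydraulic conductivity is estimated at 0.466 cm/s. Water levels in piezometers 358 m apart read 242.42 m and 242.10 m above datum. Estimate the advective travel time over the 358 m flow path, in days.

308

Convert K: 0.466 cm/s × 864 = 402.6 m/day.
Hydraulic gradient i = (242.42 − 242.10) / 358 = 0.32 / 358 = 0.0008939.
Darcy flux q = K · i = 402.6 × 0.0008939 = 0.3599 m/day.
Seepage velocity v = q / n_e = 0.3599 / 0.31 = 1.161 m/day.
Travel time t = L / v = 358 / 1.161 = 308.4 days.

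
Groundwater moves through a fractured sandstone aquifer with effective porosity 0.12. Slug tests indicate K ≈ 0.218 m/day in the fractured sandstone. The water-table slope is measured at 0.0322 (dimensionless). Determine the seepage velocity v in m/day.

0.0585

Hydraulic gradient i = 0.0322.
Darcy flux q = K · i = 0.2180 × 0.03220 = 0.007020 m/day.
Seepage velocity v = q / n_e = 0.007020 / 0.12 = 0.05850 m/day.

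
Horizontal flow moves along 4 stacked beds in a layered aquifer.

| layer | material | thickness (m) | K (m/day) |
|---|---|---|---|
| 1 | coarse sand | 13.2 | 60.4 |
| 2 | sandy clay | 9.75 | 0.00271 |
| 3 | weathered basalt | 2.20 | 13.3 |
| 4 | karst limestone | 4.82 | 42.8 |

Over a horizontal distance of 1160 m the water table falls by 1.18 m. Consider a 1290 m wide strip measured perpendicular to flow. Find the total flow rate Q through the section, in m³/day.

Flow is parallel to layering, so each bed carries its own Darcy discharge and the transmissivities add.
Σ(K_i·b_i) = 60.4×13.2 + 0.00271×9.75 + 13.3×2.20 + 42.8×4.82 = 1033 m²/day.
Hydraulic gradient i = Δh / L = 1.18 / 1160 = 0.001017.
Q = Σ(K_i·b_i) · W · i = 1033 × 1290 × 0.001017 = 1355 m³/day.

1360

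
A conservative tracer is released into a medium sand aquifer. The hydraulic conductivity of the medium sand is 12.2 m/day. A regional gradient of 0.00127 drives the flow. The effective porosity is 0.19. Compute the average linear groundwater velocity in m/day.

0.0815

Hydraulic gradient i = 0.00127.
Darcy flux q = K · i = 12.20 × 0.001270 = 0.01549 m/day.
Seepage velocity v = q / n_e = 0.01549 / 0.19 = 0.08155 m/day.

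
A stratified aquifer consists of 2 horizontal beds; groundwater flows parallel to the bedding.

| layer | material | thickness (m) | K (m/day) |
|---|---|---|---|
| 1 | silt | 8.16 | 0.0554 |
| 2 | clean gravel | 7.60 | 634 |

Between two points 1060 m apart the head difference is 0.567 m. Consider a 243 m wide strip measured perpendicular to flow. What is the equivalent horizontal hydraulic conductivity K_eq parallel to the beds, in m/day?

Flow is parallel to layering, so each bed carries its own Darcy discharge and the transmissivities add.
Σ(K_i·b_i) = 0.0554×8.16 + 634×7.60 = 4819 m²/day.
Total thickness b = 15.76 m, so K_eq = Σ(K_i·b_i)/b = 305.8 m/day.

306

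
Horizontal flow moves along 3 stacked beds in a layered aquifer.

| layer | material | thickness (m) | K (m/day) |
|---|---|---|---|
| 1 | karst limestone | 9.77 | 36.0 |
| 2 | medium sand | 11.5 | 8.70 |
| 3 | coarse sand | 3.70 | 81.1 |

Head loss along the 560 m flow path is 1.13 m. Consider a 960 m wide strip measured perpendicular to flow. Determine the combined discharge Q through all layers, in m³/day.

1460

Flow is parallel to layering, so each bed carries its own Darcy discharge and the transmissivities add.
Σ(K_i·b_i) = 36.0×9.77 + 8.70×11.5 + 81.1×3.70 = 751.8 m²/day.
Hydraulic gradient i = Δh / L = 1.13 / 560 = 0.002018.
Q = Σ(K_i·b_i) · W · i = 751.8 × 960 × 0.002018 = 1456 m³/day.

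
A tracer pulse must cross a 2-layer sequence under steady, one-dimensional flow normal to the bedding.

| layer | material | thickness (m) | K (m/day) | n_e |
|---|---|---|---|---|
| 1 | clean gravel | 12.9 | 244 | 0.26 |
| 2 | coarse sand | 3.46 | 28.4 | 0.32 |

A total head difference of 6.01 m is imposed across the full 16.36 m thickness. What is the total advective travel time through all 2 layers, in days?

0.130

With flow normal to the layers, continuity requires the same specific discharge q through every layer.
Σ(b_i/K_i) = 12.9/244 + 3.46/28.4 = 0.1747 d.
q = Δh / Σ(b_i/K_i) = 6.01 / 0.1747 = 34.40 m/day.
In each layer the seepage velocity is v_i = q/n_i, so the layer transit time is t_i = b_i·n_i / q:
  layer 1 (clean gravel): t_1 = 12.9 × 0.26 / 34.40 = 0.09749 d
  layer 2 (coarse sand): t_2 = 3.46 × 0.32 / 34.40 = 0.03218 d
Total t = Σ t_i = 0.1297 days.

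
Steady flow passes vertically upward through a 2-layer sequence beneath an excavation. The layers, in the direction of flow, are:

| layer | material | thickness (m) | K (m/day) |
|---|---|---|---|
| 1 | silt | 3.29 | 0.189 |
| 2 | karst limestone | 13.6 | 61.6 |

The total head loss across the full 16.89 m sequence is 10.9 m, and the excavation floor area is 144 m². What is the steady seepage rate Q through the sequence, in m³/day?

Flow is perpendicular to layering, so the layers act in series and the equivalent K is the thickness-weighted harmonic mean.
Total thickness L = 3.29 + 13.6 = 16.89 m.
Σ(b_i/K_i) = 3.29/0.189 + 13.6/61.6 = 17.63 d.
K_eq = L / Σ(b_i/K_i) = 16.89 / 17.63 = 0.9581 m/day.
Q = K_eq · A · (Δh/L) = 0.9581 × 144 × (10.9/16.89) = 89.04 m³/day.

89.0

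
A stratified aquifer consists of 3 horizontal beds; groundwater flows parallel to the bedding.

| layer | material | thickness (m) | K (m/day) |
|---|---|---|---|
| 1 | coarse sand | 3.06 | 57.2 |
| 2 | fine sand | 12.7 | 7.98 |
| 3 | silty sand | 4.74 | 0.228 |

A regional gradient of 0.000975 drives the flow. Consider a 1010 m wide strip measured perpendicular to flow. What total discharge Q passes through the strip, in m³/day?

Flow is parallel to layering, so each bed carries its own Darcy discharge and the transmissivities add.
Σ(K_i·b_i) = 57.2×3.06 + 7.98×12.7 + 0.228×4.74 = 277.5 m²/day.
Hydraulic gradient i = 0.000975.
Q = Σ(K_i·b_i) · W · i = 277.5 × 1010 × 0.0009750 = 273.2 m³/day.

273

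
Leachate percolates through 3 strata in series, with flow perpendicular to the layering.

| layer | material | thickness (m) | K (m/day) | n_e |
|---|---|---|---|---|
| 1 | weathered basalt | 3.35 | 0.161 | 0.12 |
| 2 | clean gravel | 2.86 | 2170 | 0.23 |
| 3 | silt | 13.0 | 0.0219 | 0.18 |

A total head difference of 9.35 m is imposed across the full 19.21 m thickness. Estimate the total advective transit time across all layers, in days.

With flow normal to the layers, continuity requires the same specific discharge q through every layer.
Σ(b_i/K_i) = 3.35/0.161 + 2.86/2170 + 13.0/0.0219 = 614.4 d.
q = Δh / Σ(b_i/K_i) = 9.35 / 614.4 = 0.01522 m/day.
In each layer the seepage velocity is v_i = q/n_i, so the layer transit time is t_i = b_i·n_i / q:
  layer 1 (weathered basalt): t_1 = 3.35 × 0.12 / 0.01522 = 26.42 d
  layer 2 (clean gravel): t_2 = 2.86 × 0.23 / 0.01522 = 43.23 d
  layer 3 (silt): t_3 = 13.0 × 0.18 / 0.01522 = 153.8 d
Total t = Σ t_i = 223.4 days.

223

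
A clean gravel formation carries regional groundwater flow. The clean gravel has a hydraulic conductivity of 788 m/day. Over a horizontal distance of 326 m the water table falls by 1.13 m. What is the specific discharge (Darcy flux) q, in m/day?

Hydraulic gradient i = Δh / L = 1.13 / 326 = 0.003466.
Specific discharge q = K · i = 788.0 × 0.003466 = 2.731 m/day.

2.73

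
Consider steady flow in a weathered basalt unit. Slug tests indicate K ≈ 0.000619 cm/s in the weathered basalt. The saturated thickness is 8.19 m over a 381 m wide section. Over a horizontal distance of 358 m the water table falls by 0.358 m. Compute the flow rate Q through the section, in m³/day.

1.67

Convert K: 0.000619 cm/s × 864 = 0.5348 m/day.
Cross-sectional area A = 381 × 8.19 = 3120 m².
Hydraulic gradient i = Δh / L = 0.358 / 358 = 0.001000.
Darcy's law: Q = K · A · i = 0.5348 × 3120 × 0.001000 = 1.669 m³/day.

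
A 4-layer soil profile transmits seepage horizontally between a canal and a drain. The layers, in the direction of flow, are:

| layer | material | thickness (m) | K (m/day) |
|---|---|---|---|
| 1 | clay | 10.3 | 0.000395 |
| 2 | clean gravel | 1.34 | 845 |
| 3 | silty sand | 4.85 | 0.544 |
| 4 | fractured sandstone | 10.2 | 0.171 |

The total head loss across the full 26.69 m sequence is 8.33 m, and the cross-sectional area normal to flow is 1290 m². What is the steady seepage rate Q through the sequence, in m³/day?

Flow is perpendicular to layering, so the layers act in series and the equivalent K is the thickness-weighted harmonic mean.
Total thickness L = 10.3 + 1.34 + 4.85 + 10.2 = 26.69 m.
Σ(b_i/K_i) = 10.3/0.000395 + 1.34/845 + 4.85/0.544 + 10.2/0.171 = 26145 d.
K_eq = L / Σ(b_i/K_i) = 26.69 / 26145 = 0.001021 m/day.
Q = K_eq · A · (Δh/L) = 0.001021 × 1290 × (8.33/26.69) = 0.4110 m³/day.

0.411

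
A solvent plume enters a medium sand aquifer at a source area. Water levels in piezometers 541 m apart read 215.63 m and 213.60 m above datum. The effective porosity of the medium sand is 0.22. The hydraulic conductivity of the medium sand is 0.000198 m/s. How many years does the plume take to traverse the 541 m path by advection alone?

Convert K: 0.000198 m/s × 86400 = 17.11 m/day.
Hydraulic gradient i = (215.63 − 213.60) / 541 = 2.03 / 541 = 0.003752.
Darcy flux q = K · i = 17.11 × 0.003752 = 0.06419 m/day.
Seepage velocity v = q / n_e = 0.06419 / 0.22 = 0.2918 m/day.
Travel time t = L / v = 541 / 0.2918 = 1854 days = 5.076 years.

5.08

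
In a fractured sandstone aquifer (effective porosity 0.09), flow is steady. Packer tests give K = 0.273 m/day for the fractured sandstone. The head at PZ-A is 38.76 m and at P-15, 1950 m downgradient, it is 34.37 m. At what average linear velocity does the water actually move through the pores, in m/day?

0.00683

Hydraulic gradient i = (38.76 − 34.37) / 1950 = 4.39 / 1950 = 0.002251.
Darcy flux q = K · i = 0.2730 × 0.002251 = 0.0006146 m/day.
Seepage velocity v = q / n_e = 0.0006146 / 0.09 = 0.006829 m/day.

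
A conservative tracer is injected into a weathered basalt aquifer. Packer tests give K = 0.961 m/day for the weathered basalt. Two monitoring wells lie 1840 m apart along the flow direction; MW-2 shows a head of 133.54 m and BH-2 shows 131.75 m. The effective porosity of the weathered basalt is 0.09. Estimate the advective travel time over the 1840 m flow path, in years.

485

Hydraulic gradient i = (133.54 − 131.75) / 1840 = 1.79 / 1840 = 0.0009728.
Darcy flux q = K · i = 0.9610 × 0.0009728 = 0.0009349 m/day.
Seepage velocity v = q / n_e = 0.0009349 / 0.09 = 0.01039 m/day.
Travel time t = L / v = 1840 / 0.01039 = 1.771e+05 days = 485.0 years.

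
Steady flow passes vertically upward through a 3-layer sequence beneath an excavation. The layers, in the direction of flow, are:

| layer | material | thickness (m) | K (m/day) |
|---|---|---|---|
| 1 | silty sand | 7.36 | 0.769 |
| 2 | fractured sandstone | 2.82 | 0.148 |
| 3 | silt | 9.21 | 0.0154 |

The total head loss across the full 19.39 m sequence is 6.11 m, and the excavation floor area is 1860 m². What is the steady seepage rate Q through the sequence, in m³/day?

Flow is perpendicular to layering, so the layers act in series and the equivalent K is the thickness-weighted harmonic mean.
Total thickness L = 7.36 + 2.82 + 9.21 = 19.39 m.
Σ(b_i/K_i) = 7.36/0.769 + 2.82/0.148 + 9.21/0.0154 = 626.7 d.
K_eq = L / Σ(b_i/K_i) = 19.39 / 626.7 = 0.03094 m/day.
Q = K_eq · A · (Δh/L) = 0.03094 × 1860 × (6.11/19.39) = 18.13 m³/day.

18.1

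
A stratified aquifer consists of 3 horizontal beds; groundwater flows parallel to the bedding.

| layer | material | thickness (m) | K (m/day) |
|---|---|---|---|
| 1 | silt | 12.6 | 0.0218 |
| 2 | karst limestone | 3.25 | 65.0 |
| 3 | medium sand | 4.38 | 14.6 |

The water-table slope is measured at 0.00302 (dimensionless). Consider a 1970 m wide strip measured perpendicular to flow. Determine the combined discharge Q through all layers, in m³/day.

Flow is parallel to layering, so each bed carries its own Darcy discharge and the transmissivities add.
Σ(K_i·b_i) = 0.0218×12.6 + 65.0×3.25 + 14.6×4.38 = 275.5 m²/day.
Hydraulic gradient i = 0.00302.
Q = Σ(K_i·b_i) · W · i = 275.5 × 1970 × 0.003020 = 1639 m³/day.

1640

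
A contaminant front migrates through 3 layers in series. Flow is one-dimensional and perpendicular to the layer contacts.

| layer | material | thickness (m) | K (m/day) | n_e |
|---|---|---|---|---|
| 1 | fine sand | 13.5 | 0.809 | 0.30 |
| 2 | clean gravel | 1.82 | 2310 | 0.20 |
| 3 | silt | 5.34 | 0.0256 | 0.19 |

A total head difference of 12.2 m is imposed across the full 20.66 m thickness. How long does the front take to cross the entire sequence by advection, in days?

100

With flow normal to the layers, continuity requires the same specific discharge q through every layer.
Σ(b_i/K_i) = 13.5/0.809 + 1.82/2310 + 5.34/0.0256 = 225.3 d.
q = Δh / Σ(b_i/K_i) = 12.2 / 225.3 = 0.05415 m/day.
In each layer the seepage velocity is v_i = q/n_i, so the layer transit time is t_i = b_i·n_i / q:
  layer 1 (fine sand): t_1 = 13.5 × 0.30 / 0.05415 = 74.79 d
  layer 2 (clean gravel): t_2 = 1.82 × 0.20 / 0.05415 = 6.722 d
  layer 3 (silt): t_3 = 5.34 × 0.19 / 0.05415 = 18.74 d
Total t = Σ t_i = 100.2 days.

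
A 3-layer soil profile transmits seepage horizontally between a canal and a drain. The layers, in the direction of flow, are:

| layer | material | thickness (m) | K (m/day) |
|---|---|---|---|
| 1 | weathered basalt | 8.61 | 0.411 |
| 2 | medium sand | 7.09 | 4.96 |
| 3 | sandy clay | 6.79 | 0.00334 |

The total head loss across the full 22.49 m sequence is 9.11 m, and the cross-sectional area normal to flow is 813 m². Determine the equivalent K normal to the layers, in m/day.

Flow is perpendicular to layering, so the layers act in series and the equivalent K is the thickness-weighted harmonic mean.
Total thickness L = 8.61 + 7.09 + 6.79 = 22.49 m.
Σ(b_i/K_i) = 8.61/0.411 + 7.09/4.96 + 6.79/0.00334 = 2055 d.
K_eq = L / Σ(b_i/K_i) = 22.49 / 2055 = 0.01094 m/day.

0.0109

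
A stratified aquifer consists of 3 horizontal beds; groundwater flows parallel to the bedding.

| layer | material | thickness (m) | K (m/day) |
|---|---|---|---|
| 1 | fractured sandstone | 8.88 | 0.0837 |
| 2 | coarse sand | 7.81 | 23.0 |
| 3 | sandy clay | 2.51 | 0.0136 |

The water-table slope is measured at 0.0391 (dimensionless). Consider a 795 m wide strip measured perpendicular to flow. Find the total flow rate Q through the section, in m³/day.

Flow is parallel to layering, so each bed carries its own Darcy discharge and the transmissivities add.
Σ(K_i·b_i) = 0.0837×8.88 + 23.0×7.81 + 0.0136×2.51 = 180.4 m²/day.
Hydraulic gradient i = 0.0391.
Q = Σ(K_i·b_i) · W · i = 180.4 × 795 × 0.03910 = 5608 m³/day.

5610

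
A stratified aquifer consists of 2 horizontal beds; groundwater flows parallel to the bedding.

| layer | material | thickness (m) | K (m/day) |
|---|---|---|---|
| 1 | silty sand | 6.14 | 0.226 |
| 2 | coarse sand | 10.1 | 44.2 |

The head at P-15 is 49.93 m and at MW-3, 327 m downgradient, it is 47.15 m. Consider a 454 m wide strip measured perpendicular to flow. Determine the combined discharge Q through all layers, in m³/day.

1730

Flow is parallel to layering, so each bed carries its own Darcy discharge and the transmissivities add.
Σ(K_i·b_i) = 0.226×6.14 + 44.2×10.1 = 447.8 m²/day.
Hydraulic gradient i = (49.93 − 47.15) / 327 = 2.78 / 327 = 0.008502.
Q = Σ(K_i·b_i) · W · i = 447.8 × 454 × 0.008502 = 1728 m³/day.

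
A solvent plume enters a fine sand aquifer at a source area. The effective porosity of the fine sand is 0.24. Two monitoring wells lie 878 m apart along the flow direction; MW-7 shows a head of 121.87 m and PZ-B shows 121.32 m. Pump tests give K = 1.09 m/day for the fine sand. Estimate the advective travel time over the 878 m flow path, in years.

845

Hydraulic gradient i = (121.87 − 121.32) / 878 = 0.55 / 878 = 0.0006264.
Darcy flux q = K · i = 1.090 × 0.0006264 = 0.0006828 m/day.
Seepage velocity v = q / n_e = 0.0006828 / 0.24 = 0.002845 m/day.
Travel time t = L / v = 878 / 0.002845 = 3.086e+05 days = 844.9 years.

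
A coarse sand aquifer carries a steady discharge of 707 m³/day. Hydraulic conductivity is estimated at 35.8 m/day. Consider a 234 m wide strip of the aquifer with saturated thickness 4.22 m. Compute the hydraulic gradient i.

0.0200

Cross-sectional area A = 234 × 4.22 = 987.5 m².
From Q = K·A·i, i = Q / (K·A) = 707 / (35.80 × 987.5) = 0.02000.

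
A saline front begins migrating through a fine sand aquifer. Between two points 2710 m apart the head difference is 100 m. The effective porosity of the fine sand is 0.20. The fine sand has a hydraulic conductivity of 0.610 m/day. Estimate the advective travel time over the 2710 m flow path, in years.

65.9

Hydraulic gradient i = Δh / L = 100 / 2710 = 0.03690.
Darcy flux q = K · i = 0.6100 × 0.03690 = 0.02251 m/day.
Seepage velocity v = q / n_e = 0.02251 / 0.20 = 0.1125 m/day.
Travel time t = L / v = 2710 / 0.1125 = 24079 days = 65.92 years.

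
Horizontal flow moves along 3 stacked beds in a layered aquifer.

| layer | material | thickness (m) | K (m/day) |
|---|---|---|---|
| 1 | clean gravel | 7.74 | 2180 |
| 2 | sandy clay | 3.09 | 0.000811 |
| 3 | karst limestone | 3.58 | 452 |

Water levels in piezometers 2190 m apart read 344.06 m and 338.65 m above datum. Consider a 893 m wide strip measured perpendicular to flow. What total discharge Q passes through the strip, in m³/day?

Flow is parallel to layering, so each bed carries its own Darcy discharge and the transmissivities add.
Σ(K_i·b_i) = 2180×7.74 + 0.000811×3.09 + 452×3.58 = 18491 m²/day.
Hydraulic gradient i = (344.06 − 338.65) / 2190 = 5.41 / 2190 = 0.002470.
Q = Σ(K_i·b_i) · W · i = 18491 × 893 × 0.002470 = 40792 m³/day.

40800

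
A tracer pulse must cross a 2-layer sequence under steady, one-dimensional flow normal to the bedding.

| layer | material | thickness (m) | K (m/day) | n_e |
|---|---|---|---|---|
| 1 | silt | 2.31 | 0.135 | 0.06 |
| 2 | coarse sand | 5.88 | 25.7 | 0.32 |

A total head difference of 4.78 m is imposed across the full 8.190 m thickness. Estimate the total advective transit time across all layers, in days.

7.33

With flow normal to the layers, continuity requires the same specific discharge q through every layer.
Σ(b_i/K_i) = 2.31/0.135 + 5.88/25.7 = 17.34 d.
q = Δh / Σ(b_i/K_i) = 4.78 / 17.34 = 0.2757 m/day.
In each layer the seepage velocity is v_i = q/n_i, so the layer transit time is t_i = b_i·n_i / q:
  layer 1 (silt): t_1 = 2.31 × 0.06 / 0.2757 = 0.5028 d
  layer 2 (coarse sand): t_2 = 5.88 × 0.32 / 0.2757 = 6.826 d
Total t = Σ t_i = 7.328 days.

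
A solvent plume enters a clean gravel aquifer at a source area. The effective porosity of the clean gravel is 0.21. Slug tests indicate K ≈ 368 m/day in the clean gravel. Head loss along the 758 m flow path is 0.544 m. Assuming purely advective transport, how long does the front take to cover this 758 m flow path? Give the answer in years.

Hydraulic gradient i = Δh / L = 0.544 / 758 = 0.0007177.
Darcy flux q = K · i = 368.0 × 0.0007177 = 0.2641 m/day.
Seepage velocity v = q / n_e = 0.2641 / 0.21 = 1.258 m/day.
Travel time t = L / v = 758 / 1.258 = 602.7 days = 1.650 years.

1.65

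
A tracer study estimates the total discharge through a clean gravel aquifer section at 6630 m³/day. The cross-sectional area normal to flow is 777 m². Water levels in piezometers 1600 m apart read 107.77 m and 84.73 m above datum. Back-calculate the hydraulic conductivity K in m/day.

Hydraulic gradient i = (107.77 − 84.73) / 1600 = 23.04 / 1600 = 0.01440.
From Q = K·A·i, K = Q / (A·i) = 6630 / (777.0 × 0.01440) = 592.6 m/day.

593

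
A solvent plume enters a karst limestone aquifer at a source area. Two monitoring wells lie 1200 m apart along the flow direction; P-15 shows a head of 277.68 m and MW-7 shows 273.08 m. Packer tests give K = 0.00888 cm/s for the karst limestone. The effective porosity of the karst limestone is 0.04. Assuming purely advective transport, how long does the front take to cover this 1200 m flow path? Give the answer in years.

4.47

Convert K: 0.00888 cm/s × 864 = 7.672 m/day.
Hydraulic gradient i = (277.68 − 273.08) / 1200 = 4.6 / 1200 = 0.003833.
Darcy flux q = K · i = 7.672 × 0.003833 = 0.02941 m/day.
Seepage velocity v = q / n_e = 0.02941 / 0.04 = 0.7353 m/day.
Travel time t = L / v = 1200 / 0.7353 = 1632 days = 4.468 years.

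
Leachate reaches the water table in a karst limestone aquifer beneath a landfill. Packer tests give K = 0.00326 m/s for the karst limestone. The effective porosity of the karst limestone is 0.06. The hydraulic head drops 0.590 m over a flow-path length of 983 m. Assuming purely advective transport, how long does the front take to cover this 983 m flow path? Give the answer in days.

Convert K: 0.00326 m/s × 86400 = 281.7 m/day.
Hydraulic gradient i = Δh / L = 0.590 / 983 = 0.0006002.
Darcy flux q = K · i = 281.7 × 0.0006002 = 0.1691 m/day.
Seepage velocity v = q / n_e = 0.1691 / 0.06 = 2.818 m/day.
Travel time t = L / v = 983 / 2.818 = 348.9 days.

349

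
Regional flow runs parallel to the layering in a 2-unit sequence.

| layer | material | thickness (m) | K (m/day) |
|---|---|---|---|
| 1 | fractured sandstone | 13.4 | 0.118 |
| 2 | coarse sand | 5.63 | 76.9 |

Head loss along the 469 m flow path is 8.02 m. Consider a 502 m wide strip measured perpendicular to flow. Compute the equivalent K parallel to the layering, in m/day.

22.8

Flow is parallel to layering, so each bed carries its own Darcy discharge and the transmissivities add.
Σ(K_i·b_i) = 0.118×13.4 + 76.9×5.63 = 434.5 m²/day.
Total thickness b = 19.03 m, so K_eq = Σ(K_i·b_i)/b = 22.83 m/day.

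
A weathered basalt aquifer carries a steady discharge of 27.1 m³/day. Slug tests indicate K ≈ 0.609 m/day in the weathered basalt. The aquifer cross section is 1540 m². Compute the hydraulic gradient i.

From Q = K·A·i, i = Q / (K·A) = 27.1 / (0.6090 × 1540) = 0.02890.

0.0289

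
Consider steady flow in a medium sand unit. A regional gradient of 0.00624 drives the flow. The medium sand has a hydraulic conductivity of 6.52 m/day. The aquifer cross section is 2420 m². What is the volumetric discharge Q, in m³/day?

Hydraulic gradient i = 0.00624.
Darcy's law: Q = K · A · i = 6.520 × 2420 × 0.006240 = 98.46 m³/day.

98.5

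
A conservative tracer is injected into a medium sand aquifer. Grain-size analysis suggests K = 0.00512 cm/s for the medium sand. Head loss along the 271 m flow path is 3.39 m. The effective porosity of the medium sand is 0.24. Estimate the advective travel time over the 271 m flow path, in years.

3.22

Convert K: 0.00512 cm/s × 864 = 4.424 m/day.
Hydraulic gradient i = Δh / L = 3.39 / 271 = 0.01251.
Darcy flux q = K · i = 4.424 × 0.01251 = 0.05534 m/day.
Seepage velocity v = q / n_e = 0.05534 / 0.24 = 0.2306 m/day.
Travel time t = L / v = 271 / 0.2306 = 1175 days = 3.218 years.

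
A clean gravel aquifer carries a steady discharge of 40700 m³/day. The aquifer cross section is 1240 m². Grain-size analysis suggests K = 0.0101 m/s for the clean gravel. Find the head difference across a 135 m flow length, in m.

5.08

Convert K: 0.0101 m/s × 86400 = 872.6 m/day.
From Q = K·A·i, i = Q / (K·A) = 40700 / (872.6 × 1240) = 0.03761.
Head loss Δh = i · L = 0.03761 × 135 = 5.078 m.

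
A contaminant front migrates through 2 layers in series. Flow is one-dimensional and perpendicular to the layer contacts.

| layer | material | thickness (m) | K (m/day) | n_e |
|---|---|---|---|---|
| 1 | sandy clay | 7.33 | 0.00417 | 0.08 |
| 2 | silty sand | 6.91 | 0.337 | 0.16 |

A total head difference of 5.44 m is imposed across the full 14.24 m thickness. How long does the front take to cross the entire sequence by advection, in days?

With flow normal to the layers, continuity requires the same specific discharge q through every layer.
Σ(b_i/K_i) = 7.33/0.00417 + 6.91/0.337 = 1778 d.
q = Δh / Σ(b_i/K_i) = 5.44 / 1778 = 0.003059 m/day.
In each layer the seepage velocity is v_i = q/n_i, so the layer transit time is t_i = b_i·n_i / q:
  layer 1 (sandy clay): t_1 = 7.33 × 0.08 / 0.003059 = 191.7 d
  layer 2 (silty sand): t_2 = 6.91 × 0.16 / 0.003059 = 361.4 d
Total t = Σ t_i = 553.1 days.

553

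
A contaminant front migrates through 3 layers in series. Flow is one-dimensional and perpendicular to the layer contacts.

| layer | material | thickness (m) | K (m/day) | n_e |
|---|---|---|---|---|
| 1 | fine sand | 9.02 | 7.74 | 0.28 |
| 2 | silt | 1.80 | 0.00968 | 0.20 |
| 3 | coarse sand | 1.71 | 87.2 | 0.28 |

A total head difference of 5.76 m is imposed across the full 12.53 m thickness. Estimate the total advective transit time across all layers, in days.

With flow normal to the layers, continuity requires the same specific discharge q through every layer.
Σ(b_i/K_i) = 9.02/7.74 + 1.80/0.00968 + 1.71/87.2 = 187.1 d.
q = Δh / Σ(b_i/K_i) = 5.76 / 187.1 = 0.03078 m/day.
In each layer the seepage velocity is v_i = q/n_i, so the layer transit time is t_i = b_i·n_i / q:
  layer 1 (fine sand): t_1 = 9.02 × 0.28 / 0.03078 = 82.05 d
  layer 2 (silt): t_2 = 1.80 × 0.20 / 0.03078 = 11.70 d
  layer 3 (coarse sand): t_3 = 1.71 × 0.28 / 0.03078 = 15.56 d
Total t = Σ t_i = 109.3 days.

109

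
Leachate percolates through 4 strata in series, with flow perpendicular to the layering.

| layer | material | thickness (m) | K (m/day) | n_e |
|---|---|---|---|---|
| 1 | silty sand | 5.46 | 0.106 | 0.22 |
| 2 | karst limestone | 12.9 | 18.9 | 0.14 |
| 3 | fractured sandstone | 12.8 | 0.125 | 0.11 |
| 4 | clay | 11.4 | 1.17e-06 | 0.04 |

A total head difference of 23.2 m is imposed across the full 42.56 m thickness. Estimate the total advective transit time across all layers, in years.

5600

With flow normal to the layers, continuity requires the same specific discharge q through every layer.
Σ(b_i/K_i) = 5.46/0.106 + 12.9/18.9 + 12.8/0.125 + 11.4/1.17e-06 = 9.744e+06 d.
q = Δh / Σ(b_i/K_i) = 23.2 / 9.744e+06 = 2.381e-06 m/day.
In each layer the seepage velocity is v_i = q/n_i, so the layer transit time is t_i = b_i·n_i / q:
  layer 1 (silty sand): t_1 = 5.46 × 0.22 / 2.381e-06 = 5.045e+05 d
  layer 2 (karst limestone): t_2 = 12.9 × 0.14 / 2.381e-06 = 7.585e+05 d
  layer 3 (fractured sandstone): t_3 = 12.8 × 0.11 / 2.381e-06 = 5.913e+05 d
  layer 4 (clay): t_4 = 11.4 × 0.04 / 2.381e-06 = 1.915e+05 d
Total t = Σ t_i = 2.046e+06 days = 5601 years.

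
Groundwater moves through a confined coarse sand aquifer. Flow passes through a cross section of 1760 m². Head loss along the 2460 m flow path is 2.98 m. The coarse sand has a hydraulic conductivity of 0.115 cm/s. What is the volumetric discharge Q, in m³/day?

212

Convert K: 0.115 cm/s × 864 = 99.36 m/day.
Hydraulic gradient i = Δh / L = 2.98 / 2460 = 0.001211.
Darcy's law: Q = K · A · i = 99.36 × 1760 × 0.001211 = 211.8 m³/day.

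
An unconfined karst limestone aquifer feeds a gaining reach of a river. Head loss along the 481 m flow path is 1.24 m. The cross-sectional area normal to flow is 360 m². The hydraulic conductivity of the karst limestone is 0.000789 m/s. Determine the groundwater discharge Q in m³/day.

63.3

Convert K: 0.000789 m/s × 86400 = 68.17 m/day.
Hydraulic gradient i = Δh / L = 1.24 / 481 = 0.002578.
Darcy's law: Q = K · A · i = 68.17 × 360.0 × 0.002578 = 63.27 m³/day.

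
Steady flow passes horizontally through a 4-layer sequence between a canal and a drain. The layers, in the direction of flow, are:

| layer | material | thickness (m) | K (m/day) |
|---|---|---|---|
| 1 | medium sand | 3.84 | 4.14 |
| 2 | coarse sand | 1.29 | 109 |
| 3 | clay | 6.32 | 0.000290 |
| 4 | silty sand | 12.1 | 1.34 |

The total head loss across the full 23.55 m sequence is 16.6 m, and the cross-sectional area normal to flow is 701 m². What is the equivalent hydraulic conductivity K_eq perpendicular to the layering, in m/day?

Flow is perpendicular to layering, so the layers act in series and the equivalent K is the thickness-weighted harmonic mean.
Total thickness L = 3.84 + 1.29 + 6.32 + 12.1 = 23.55 m.
Σ(b_i/K_i) = 3.84/4.14 + 1.29/109 + 6.32/0.000290 + 12.1/1.34 = 21803 d.
K_eq = L / Σ(b_i/K_i) = 23.55 / 21803 = 0.001080 m/day.

0.00108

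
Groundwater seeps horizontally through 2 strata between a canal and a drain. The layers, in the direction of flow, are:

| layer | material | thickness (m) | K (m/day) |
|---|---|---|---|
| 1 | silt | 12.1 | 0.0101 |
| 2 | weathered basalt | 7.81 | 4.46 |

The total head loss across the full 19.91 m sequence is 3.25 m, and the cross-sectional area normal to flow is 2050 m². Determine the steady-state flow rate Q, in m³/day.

Flow is perpendicular to layering, so the layers act in series and the equivalent K is the thickness-weighted harmonic mean.
Total thickness L = 12.1 + 7.81 = 19.91 m.
Σ(b_i/K_i) = 12.1/0.0101 + 7.81/4.46 = 1200 d.
K_eq = L / Σ(b_i/K_i) = 19.91 / 1200 = 0.01659 m/day.
Q = K_eq · A · (Δh/L) = 0.01659 × 2050 × (3.25/19.91) = 5.553 m³/day.

5.55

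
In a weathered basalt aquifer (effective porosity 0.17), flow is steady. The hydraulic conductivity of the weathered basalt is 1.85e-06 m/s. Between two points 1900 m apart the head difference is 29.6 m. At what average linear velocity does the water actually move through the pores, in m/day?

Convert K: 1.85e-06 m/s × 86400 = 0.1598 m/day.
Hydraulic gradient i = Δh / L = 29.6 / 1900 = 0.01558.
Darcy flux q = K · i = 0.1598 × 0.01558 = 0.002490 m/day.
Seepage velocity v = q / n_e = 0.002490 / 0.17 = 0.01465 m/day.

0.0146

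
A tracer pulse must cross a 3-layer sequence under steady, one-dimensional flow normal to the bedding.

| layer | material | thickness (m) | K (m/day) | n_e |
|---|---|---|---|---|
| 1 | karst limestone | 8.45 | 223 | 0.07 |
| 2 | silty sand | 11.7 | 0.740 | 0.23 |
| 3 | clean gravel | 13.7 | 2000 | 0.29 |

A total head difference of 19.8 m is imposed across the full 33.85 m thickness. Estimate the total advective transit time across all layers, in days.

With flow normal to the layers, continuity requires the same specific discharge q through every layer.
Σ(b_i/K_i) = 8.45/223 + 11.7/0.740 + 13.7/2000 = 15.86 d.
q = Δh / Σ(b_i/K_i) = 19.8 / 15.86 = 1.249 m/day.
In each layer the seepage velocity is v_i = q/n_i, so the layer transit time is t_i = b_i·n_i / q:
  layer 1 (karst limestone): t_1 = 8.45 × 0.07 / 1.249 = 0.4737 d
  layer 2 (silty sand): t_2 = 11.7 × 0.23 / 1.249 = 2.155 d
  layer 3 (clean gravel): t_3 = 13.7 × 0.29 / 1.249 = 3.182 d
Total t = Σ t_i = 5.810 days.

5.81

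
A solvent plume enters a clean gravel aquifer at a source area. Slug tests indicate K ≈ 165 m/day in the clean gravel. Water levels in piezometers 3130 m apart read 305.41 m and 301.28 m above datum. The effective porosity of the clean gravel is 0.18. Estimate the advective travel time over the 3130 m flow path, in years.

Hydraulic gradient i = (305.41 − 301.28) / 3130 = 4.13 / 3130 = 0.001319.
Darcy flux q = K · i = 165.0 × 0.001319 = 0.2177 m/day.
Seepage velocity v = q / n_e = 0.2177 / 0.18 = 1.210 m/day.
Travel time t = L / v = 3130 / 1.210 = 2588 days = 7.085 years.

7.08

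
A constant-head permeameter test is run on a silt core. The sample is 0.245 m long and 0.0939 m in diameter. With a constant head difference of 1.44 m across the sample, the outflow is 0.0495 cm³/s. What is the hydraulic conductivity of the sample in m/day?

Cross-sectional area A = π·(d/2)² = π × (0.0939/2)² = 0.006925 m².
Convert discharge: 0.0495 cm³/s = 4.950e-08 m³/s.
Darcy's law rearranged: K = Q·L / (A·Δh) = 4.950e-08 × 0.245 / (0.006925 × 1.44) = 1.216e-06 m/s = 0.1051 m/day.

0.105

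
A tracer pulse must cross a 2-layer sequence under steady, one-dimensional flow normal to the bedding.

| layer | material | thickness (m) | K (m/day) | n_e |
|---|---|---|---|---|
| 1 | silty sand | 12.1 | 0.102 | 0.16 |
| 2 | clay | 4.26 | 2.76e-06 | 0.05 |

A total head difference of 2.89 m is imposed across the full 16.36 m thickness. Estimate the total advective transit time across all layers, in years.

With flow normal to the layers, continuity requires the same specific discharge q through every layer.
Σ(b_i/K_i) = 12.1/0.102 + 4.26/2.76e-06 = 1.544e+06 d.
q = Δh / Σ(b_i/K_i) = 2.89 / 1.544e+06 = 1.872e-06 m/day.
In each layer the seepage velocity is v_i = q/n_i, so the layer transit time is t_i = b_i·n_i / q:
  layer 1 (silty sand): t_1 = 12.1 × 0.16 / 1.872e-06 = 1.034e+06 d
  layer 2 (clay): t_2 = 4.26 × 0.05 / 1.872e-06 = 1.138e+05 d
Total t = Σ t_i = 1.148e+06 days = 3143 years.

3140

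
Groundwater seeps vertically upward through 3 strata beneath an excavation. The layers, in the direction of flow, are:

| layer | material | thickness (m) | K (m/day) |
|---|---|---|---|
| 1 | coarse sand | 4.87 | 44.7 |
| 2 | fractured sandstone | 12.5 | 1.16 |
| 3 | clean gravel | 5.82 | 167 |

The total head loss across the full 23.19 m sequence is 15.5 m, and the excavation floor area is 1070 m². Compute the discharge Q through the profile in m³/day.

Flow is perpendicular to layering, so the layers act in series and the equivalent K is the thickness-weighted harmonic mean.
Total thickness L = 4.87 + 12.5 + 5.82 = 23.19 m.
Σ(b_i/K_i) = 4.87/44.7 + 12.5/1.16 + 5.82/167 = 10.92 d.
K_eq = L / Σ(b_i/K_i) = 23.19 / 10.92 = 2.124 m/day.
Q = K_eq · A · (Δh/L) = 2.124 × 1070 × (15.5/23.19) = 1519 m³/day.

1520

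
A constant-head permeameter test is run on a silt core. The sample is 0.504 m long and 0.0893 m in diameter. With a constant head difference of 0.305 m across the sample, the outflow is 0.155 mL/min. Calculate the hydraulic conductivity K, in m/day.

Cross-sectional area A = π·(d/2)² = π × (0.0893/2)² = 0.006263 m².
Convert discharge: 0.155 mL/min = 2.583e-09 m³/s.
Darcy's law rearranged: K = Q·L / (A·Δh) = 2.583e-09 × 0.504 / (0.006263 × 0.305) = 6.816e-07 m/s = 0.05889 m/day.

0.0589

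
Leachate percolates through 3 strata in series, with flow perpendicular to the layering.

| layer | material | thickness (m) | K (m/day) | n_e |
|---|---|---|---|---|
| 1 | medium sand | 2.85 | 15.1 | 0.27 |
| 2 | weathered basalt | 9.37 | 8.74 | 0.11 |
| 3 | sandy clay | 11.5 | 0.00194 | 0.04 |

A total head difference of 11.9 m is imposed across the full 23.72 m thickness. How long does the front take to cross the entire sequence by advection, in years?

With flow normal to the layers, continuity requires the same specific discharge q through every layer.
Σ(b_i/K_i) = 2.85/15.1 + 9.37/8.74 + 11.5/0.00194 = 5929 d.
q = Δh / Σ(b_i/K_i) = 11.9 / 5929 = 0.002007 m/day.
In each layer the seepage velocity is v_i = q/n_i, so the layer transit time is t_i = b_i·n_i / q:
  layer 1 (medium sand): t_1 = 2.85 × 0.27 / 0.002007 = 383.4 d
  layer 2 (weathered basalt): t_2 = 9.37 × 0.11 / 0.002007 = 513.5 d
  layer 3 (sandy clay): t_3 = 11.5 × 0.04 / 0.002007 = 229.2 d
Total t = Σ t_i = 1126 days = 3.083 years.

3.08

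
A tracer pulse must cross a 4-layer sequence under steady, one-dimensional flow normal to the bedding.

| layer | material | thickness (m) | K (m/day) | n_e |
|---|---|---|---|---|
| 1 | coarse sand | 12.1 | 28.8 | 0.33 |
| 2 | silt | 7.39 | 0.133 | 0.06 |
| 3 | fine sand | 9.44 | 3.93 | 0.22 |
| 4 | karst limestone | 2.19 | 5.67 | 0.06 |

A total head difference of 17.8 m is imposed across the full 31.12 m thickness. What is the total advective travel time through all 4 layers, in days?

21.9

With flow normal to the layers, continuity requires the same specific discharge q through every layer.
Σ(b_i/K_i) = 12.1/28.8 + 7.39/0.133 + 9.44/3.93 + 2.19/5.67 = 58.77 d.
q = Δh / Σ(b_i/K_i) = 17.8 / 58.77 = 0.3029 m/day.
In each layer the seepage velocity is v_i = q/n_i, so the layer transit time is t_i = b_i·n_i / q:
  layer 1 (coarse sand): t_1 = 12.1 × 0.33 / 0.3029 = 13.18 d
  layer 2 (silt): t_2 = 7.39 × 0.06 / 0.3029 = 1.464 d
  layer 3 (fine sand): t_3 = 9.44 × 0.22 / 0.3029 = 6.857 d
  layer 4 (karst limestone): t_4 = 2.19 × 0.06 / 0.3029 = 0.4339 d
Total t = Σ t_i = 21.94 days.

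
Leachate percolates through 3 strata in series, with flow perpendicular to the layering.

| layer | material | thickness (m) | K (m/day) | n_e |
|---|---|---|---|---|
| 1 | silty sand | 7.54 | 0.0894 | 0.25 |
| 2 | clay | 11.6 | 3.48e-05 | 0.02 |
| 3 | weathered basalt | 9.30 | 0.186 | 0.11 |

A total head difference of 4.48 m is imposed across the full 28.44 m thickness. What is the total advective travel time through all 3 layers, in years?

640

With flow normal to the layers, continuity requires the same specific discharge q through every layer.
Σ(b_i/K_i) = 7.54/0.0894 + 11.6/3.48e-05 + 9.30/0.186 = 3.335e+05 d.
q = Δh / Σ(b_i/K_i) = 4.48 / 3.335e+05 = 1.343e-05 m/day.
In each layer the seepage velocity is v_i = q/n_i, so the layer transit time is t_i = b_i·n_i / q:
  layer 1 (silty sand): t_1 = 7.54 × 0.25 / 1.343e-05 = 1.403e+05 d
  layer 2 (clay): t_2 = 11.6 × 0.02 / 1.343e-05 = 17269 d
  layer 3 (weathered basalt): t_3 = 9.30 × 0.11 / 1.343e-05 = 76147 d
Total t = Σ t_i = 2.337e+05 days = 639.9 years.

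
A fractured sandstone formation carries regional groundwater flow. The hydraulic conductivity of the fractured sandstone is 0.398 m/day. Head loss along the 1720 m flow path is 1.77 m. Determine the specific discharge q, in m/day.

0.000410

Hydraulic gradient i = Δh / L = 1.77 / 1720 = 0.001029.
Specific discharge q = K · i = 0.3980 × 0.001029 = 0.0004096 m/day.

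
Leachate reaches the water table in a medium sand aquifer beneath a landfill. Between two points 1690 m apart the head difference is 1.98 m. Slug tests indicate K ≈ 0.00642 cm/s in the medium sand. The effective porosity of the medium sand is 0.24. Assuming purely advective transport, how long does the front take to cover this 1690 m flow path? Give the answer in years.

Convert K: 0.00642 cm/s × 864 = 5.547 m/day.
Hydraulic gradient i = Δh / L = 1.98 / 1690 = 0.001172.
Darcy flux q = K · i = 5.547 × 0.001172 = 0.006499 m/day.
Seepage velocity v = q / n_e = 0.006499 / 0.24 = 0.02708 m/day.
Travel time t = L / v = 1690 / 0.02708 = 62412 days = 170.9 years.

171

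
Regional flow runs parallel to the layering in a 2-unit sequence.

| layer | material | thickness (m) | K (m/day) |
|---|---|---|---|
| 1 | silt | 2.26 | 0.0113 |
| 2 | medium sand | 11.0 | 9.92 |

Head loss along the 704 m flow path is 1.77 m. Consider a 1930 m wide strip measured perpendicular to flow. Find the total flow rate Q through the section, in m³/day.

Flow is parallel to layering, so each bed carries its own Darcy discharge and the transmissivities add.
Σ(K_i·b_i) = 0.0113×2.26 + 9.92×11.0 = 109.1 m²/day.
Hydraulic gradient i = Δh / L = 1.77 / 704 = 0.002514.
Q = Σ(K_i·b_i) · W · i = 109.1 × 1930 × 0.002514 = 529.6 m³/day.

530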